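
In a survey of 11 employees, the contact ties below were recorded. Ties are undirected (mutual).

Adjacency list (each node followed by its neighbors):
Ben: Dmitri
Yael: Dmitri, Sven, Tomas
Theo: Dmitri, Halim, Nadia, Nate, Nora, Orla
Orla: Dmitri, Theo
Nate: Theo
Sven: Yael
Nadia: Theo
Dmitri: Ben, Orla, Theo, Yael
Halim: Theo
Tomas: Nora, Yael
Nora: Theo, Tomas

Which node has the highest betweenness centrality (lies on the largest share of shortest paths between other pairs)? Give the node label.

Unnormalized betweenness of each node: Ben:0, Dmitri:39/2, Halim:0, Nadia:0, Nate:0, Nora:9/2, Orla:0, Sven:0, Theo:55/2, Tomas:2, Yael:23/2.
Theo has the largest value, 55/2, making it the main broker — the node through which the most shortest paths run.

Theo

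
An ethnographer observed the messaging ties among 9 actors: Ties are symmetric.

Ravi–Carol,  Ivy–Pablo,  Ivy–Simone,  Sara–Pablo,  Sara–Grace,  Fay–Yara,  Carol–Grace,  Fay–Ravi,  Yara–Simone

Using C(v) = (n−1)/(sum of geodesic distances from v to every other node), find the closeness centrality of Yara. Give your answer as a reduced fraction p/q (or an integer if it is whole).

2/5

Distances from Yara: Carol:3, Fay:1, Grace:4, Ivy:2, Pablo:3, Ravi:2, Sara:4, Simone:1. Sum = 20.
n = 9, so closeness = 8/20 = 2/5.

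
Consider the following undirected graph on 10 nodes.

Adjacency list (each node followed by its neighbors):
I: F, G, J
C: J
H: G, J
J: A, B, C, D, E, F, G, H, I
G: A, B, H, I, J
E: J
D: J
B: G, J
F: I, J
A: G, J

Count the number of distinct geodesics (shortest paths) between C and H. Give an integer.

1

The shortest distance is 2, and the only length-2 path is C–J–H. So there is exactly 1 shortest path.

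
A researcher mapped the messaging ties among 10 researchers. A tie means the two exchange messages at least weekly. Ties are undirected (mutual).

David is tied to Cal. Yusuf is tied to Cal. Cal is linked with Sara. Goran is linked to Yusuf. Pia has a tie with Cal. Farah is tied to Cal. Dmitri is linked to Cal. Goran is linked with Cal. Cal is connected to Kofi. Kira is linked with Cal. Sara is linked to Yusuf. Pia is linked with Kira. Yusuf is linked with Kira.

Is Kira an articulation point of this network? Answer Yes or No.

Even without Kira, every remaining node can still reach every other (the residual graph is connected), so Kira is not a cut vertex.

No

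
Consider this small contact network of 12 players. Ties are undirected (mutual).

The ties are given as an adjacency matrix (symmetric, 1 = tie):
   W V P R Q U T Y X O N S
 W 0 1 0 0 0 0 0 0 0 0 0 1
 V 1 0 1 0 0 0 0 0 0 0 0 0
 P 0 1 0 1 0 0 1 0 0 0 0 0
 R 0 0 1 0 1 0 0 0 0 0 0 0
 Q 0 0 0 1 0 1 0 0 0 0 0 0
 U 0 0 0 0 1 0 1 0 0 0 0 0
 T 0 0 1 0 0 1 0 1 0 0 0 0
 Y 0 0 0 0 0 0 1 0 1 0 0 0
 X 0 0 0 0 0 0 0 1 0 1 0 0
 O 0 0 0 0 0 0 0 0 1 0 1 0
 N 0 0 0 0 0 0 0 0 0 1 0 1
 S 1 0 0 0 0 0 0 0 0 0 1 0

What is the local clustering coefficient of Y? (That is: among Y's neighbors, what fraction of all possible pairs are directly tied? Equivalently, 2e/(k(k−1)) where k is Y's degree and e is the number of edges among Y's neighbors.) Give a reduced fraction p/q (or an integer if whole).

0

Y's neighbors: T and X (k = 2).
Possible neighbor pairs: C(2,2) = 1. Edges among them: none → e = 0.
Clustering(Y) = 0/1.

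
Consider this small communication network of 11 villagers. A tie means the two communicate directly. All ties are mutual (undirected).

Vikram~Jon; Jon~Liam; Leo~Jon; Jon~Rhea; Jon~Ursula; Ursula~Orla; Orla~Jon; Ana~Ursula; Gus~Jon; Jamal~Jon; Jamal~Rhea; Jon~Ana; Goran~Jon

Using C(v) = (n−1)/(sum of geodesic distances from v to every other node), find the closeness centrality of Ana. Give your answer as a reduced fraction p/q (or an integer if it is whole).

Distances from Ana: Goran:2, Gus:2, Jamal:2, Jon:1, Leo:2, Liam:2, Orla:2, Rhea:2, Ursula:1, Vikram:2. Sum = 18.
n = 11, so closeness = 10/18 = 5/9.

5/9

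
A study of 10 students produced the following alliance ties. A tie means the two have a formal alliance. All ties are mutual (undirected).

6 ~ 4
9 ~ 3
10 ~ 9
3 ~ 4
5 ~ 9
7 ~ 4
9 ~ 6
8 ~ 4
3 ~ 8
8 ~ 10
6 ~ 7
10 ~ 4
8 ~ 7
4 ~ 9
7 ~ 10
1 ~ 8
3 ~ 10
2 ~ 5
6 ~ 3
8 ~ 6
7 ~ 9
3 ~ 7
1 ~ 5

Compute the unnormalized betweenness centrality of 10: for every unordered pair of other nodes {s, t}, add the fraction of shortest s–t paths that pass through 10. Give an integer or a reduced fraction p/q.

1/5

Pairs whose geodesics pass through 10 — 8–9: 1/5.
All other pairs contribute 0.
Summing the contributions gives betweenness(10) = 1/5.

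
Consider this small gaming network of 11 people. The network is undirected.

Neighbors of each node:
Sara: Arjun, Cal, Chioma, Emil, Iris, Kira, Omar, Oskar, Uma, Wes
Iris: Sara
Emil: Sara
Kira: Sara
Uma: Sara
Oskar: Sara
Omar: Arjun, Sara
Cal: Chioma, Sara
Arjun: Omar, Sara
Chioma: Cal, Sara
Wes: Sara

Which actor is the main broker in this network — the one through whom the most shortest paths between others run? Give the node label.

Sara

Unnormalized betweenness of each node: Arjun:0, Cal:0, Chioma:0, Emil:0, Iris:0, Kira:0, Omar:0, Oskar:0, Sara:43, Uma:0, Wes:0.
Sara has the largest value, 43, making it the main broker — the node through which the most shortest paths run.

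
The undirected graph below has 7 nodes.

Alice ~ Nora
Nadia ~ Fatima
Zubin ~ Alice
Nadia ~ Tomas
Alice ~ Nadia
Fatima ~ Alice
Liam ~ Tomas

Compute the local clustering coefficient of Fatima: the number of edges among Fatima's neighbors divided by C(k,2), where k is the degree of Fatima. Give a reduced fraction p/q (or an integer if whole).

1

Fatima's neighbors: Alice and Nadia (k = 2).
Possible neighbor pairs: C(2,2) = 1. Edges among them: Alice–Nadia → e = 1.
Clustering(Fatima) = 1/1.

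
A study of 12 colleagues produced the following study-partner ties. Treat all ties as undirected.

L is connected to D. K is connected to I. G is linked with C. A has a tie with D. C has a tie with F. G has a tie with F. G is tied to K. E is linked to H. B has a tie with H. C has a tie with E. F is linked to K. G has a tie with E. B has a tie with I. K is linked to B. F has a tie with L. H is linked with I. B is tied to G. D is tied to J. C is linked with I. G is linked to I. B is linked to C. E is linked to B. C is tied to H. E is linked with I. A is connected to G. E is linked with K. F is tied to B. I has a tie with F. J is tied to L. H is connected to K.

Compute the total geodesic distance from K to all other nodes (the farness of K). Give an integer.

Distances from K: A:2, B:1, C:2, D:3, E:1, F:1, G:1, H:1, I:1, J:3, L:2.
Sum = 2 + 1 + 2 + 3 + 1 + 1 + 1 + 1 + 1 + 3 + 2 = 18.

18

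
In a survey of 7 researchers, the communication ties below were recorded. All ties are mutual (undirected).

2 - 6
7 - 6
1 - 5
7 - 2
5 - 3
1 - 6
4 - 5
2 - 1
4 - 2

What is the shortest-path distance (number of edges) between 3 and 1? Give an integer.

One shortest route is 3 – 5 – 1, which uses 2 edges, and 3 and 1 are not directly tied, so nothing shorter exists. So d(3,1) = 2.

2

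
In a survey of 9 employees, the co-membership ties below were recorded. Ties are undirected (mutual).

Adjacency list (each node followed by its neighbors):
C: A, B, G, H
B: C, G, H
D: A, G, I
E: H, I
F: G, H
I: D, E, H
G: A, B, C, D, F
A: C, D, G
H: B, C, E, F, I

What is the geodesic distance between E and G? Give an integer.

3

One shortest route is E – H – C – G, which uses 3 edges, and at distance 2 from E we only reach {B, C, D, F}, which does not include G. So d(E,G) = 3.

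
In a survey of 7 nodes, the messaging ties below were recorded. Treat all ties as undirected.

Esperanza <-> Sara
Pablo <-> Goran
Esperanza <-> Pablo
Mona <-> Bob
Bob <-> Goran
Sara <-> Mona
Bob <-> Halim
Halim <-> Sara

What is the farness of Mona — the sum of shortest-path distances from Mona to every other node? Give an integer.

11

Distances from Mona: Bob:1, Esperanza:2, Goran:2, Halim:2, Pablo:3, Sara:1.
Sum = 1 + 2 + 2 + 2 + 3 + 1 = 11.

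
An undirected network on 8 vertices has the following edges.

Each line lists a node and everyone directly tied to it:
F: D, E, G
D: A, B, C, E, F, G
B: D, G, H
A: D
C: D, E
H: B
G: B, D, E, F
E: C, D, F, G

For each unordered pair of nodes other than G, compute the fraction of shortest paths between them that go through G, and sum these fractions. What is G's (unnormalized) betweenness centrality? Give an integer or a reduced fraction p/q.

Pairs whose geodesics pass through G — B–E: 1/2; B–F: 1/2; E–H: 1/2; F–H: 1/2.
All other pairs contribute 0.
Summing the contributions gives betweenness(G) = 2.

2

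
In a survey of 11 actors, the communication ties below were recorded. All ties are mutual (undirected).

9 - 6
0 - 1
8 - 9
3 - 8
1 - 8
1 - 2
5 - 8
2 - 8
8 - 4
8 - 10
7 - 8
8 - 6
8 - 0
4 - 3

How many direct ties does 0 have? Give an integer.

2

0 is directly tied to 1 and 8. That is 2 neighbors, so the degree of 0 is 2.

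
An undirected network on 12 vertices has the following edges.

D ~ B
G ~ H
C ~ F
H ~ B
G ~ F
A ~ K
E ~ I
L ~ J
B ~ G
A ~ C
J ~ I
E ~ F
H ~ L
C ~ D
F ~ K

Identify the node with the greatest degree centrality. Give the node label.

Degrees — A:2, B:3, C:3, D:2, E:2, F:4, G:3, H:3, I:2, J:2, K:2, L:2.
The maximum is 4, attained only by F.

F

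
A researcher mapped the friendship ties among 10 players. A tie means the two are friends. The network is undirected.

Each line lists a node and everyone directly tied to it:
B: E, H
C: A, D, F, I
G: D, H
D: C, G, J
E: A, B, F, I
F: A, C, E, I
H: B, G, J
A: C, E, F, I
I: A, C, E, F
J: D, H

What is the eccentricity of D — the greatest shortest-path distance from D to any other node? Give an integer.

3

Distances from D: A:2, B:3, C:1, E:3, F:2, G:1, H:2, I:2, J:1.
The largest is 3 (to E and B), so the eccentricity of D is 3.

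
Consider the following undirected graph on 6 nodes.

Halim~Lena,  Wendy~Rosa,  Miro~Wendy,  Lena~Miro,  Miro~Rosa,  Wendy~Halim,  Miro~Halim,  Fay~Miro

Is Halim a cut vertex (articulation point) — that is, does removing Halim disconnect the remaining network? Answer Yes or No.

Even without Halim, every remaining node can still reach every other (the residual graph is connected), so Halim is not a cut vertex.

No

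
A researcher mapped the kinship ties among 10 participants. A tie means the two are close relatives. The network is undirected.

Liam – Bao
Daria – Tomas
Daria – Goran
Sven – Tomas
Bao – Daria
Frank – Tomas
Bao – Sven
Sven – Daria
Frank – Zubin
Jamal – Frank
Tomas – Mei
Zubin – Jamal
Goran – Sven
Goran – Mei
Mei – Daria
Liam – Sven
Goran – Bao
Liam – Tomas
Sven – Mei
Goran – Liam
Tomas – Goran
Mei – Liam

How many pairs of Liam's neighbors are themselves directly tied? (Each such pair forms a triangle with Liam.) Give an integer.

Liam's neighbors: Bao, Goran, Mei, Sven, and Tomas.
Neighbor pairs that are themselves tied: Liam–Bao–Goran; Liam–Bao–Sven; Liam–Goran–Mei; Liam–Goran–Sven; Liam–Goran–Tomas; Liam–Mei–Sven; Liam–Mei–Tomas; Liam–Sven–Tomas. Each forms one triangle with Liam, for 8 in total.

8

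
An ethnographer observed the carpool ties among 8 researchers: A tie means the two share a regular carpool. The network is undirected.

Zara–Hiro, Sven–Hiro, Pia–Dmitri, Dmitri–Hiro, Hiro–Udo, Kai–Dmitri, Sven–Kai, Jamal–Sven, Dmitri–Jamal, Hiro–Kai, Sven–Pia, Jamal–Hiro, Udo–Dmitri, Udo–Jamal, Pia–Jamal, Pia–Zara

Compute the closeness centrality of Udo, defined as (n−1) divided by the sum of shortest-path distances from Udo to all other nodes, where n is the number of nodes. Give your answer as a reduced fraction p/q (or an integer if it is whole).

Distances from Udo: Dmitri:1, Hiro:1, Jamal:1, Kai:2, Pia:2, Sven:2, Zara:2. Sum = 11.
n = 8, so closeness = 7/11.

7/11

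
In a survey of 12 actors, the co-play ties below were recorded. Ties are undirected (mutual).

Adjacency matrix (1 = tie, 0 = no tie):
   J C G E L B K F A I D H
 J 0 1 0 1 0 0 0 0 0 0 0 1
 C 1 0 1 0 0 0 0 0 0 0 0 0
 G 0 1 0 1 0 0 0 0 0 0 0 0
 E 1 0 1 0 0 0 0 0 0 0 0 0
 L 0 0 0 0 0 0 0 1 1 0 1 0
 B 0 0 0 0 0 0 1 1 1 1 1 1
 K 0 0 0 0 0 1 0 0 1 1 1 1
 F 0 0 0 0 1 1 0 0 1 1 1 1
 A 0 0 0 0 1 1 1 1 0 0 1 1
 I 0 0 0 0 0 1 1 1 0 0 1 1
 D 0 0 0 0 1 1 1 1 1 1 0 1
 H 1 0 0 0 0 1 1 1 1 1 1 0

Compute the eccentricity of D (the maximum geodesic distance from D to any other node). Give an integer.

4

Distances from D: A:1, B:1, C:3, E:3, F:1, G:4, H:1, I:1, J:2, K:1, L:1.
The largest is 4 (to G), so the eccentricity of D is 4.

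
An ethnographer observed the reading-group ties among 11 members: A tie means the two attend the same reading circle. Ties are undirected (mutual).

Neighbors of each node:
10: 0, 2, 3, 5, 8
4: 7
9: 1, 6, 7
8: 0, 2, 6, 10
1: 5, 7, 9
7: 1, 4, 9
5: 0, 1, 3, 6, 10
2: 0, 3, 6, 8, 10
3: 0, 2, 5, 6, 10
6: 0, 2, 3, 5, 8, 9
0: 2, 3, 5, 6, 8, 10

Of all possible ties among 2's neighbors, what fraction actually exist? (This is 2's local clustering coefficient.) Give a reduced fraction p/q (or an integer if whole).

2's neighbors: 0, 3, 6, 8, and 10 (k = 5).
Possible neighbor pairs: C(5,2) = 10. Edges among them: 0–3, 0–6, 0–8, 0–10, 3–6, 3–10, 6–8, 8–10 → e = 8.
Clustering(2) = 8/10 = 4/5.

4/5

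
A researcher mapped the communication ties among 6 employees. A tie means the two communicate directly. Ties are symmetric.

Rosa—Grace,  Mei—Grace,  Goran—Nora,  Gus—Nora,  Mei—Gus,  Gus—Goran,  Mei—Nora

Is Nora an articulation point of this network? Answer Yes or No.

Even without Nora, every remaining node can still reach every other (the residual graph is connected), so Nora is not a cut vertex.

No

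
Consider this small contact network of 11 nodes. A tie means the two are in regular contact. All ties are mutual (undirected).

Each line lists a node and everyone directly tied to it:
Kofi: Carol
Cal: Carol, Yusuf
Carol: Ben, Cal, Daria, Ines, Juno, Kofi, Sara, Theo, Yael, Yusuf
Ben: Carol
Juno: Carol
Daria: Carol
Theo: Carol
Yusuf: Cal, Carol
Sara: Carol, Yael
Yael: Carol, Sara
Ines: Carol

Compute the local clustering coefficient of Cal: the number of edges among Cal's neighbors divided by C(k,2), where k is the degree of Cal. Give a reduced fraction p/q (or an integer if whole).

Cal's neighbors: Carol and Yusuf (k = 2).
Possible neighbor pairs: C(2,2) = 1. Edges among them: Carol–Yusuf → e = 1.
Clustering(Cal) = 1/1.

1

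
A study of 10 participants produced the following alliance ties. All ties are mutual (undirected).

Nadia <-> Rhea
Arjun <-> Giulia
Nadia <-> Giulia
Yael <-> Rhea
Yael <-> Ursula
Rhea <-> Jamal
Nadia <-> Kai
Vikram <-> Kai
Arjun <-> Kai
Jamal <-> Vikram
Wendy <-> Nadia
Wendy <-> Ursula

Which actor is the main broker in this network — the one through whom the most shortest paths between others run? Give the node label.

Nadia

Unnormalized betweenness of each node: Arjun:1, Giulia:5/2, Jamal:5/2, Kai:8, Nadia:35/2, Rhea:21/2, Ursula:1, Vikram:2, Wendy:9/2, Yael:5/2.
Nadia has the largest value, 35/2, making it the main broker — the node through which the most shortest paths run.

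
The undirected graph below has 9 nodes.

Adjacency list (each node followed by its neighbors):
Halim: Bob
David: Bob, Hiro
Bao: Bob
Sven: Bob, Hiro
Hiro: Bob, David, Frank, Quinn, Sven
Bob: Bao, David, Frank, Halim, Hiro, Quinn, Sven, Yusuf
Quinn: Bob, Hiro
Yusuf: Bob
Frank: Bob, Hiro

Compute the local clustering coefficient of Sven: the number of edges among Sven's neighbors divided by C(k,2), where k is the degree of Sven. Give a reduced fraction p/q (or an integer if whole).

1

Sven's neighbors: Bob and Hiro (k = 2).
Possible neighbor pairs: C(2,2) = 1. Edges among them: Bob–Hiro → e = 1.
Clustering(Sven) = 1/1.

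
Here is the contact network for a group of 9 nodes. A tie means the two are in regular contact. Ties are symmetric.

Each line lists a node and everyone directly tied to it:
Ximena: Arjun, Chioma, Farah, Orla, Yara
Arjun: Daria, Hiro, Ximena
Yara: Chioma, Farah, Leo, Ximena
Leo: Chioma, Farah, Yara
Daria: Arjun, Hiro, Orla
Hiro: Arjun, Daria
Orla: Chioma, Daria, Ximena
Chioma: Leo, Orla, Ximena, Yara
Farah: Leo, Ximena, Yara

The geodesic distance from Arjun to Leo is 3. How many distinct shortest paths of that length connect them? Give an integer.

The shortest distance is 3. The length-3 paths are: Arjun–Ximena–Farah–Leo; Arjun–Ximena–Yara–Leo; Arjun–Ximena–Chioma–Leo.
That gives 3 distinct shortest paths.

3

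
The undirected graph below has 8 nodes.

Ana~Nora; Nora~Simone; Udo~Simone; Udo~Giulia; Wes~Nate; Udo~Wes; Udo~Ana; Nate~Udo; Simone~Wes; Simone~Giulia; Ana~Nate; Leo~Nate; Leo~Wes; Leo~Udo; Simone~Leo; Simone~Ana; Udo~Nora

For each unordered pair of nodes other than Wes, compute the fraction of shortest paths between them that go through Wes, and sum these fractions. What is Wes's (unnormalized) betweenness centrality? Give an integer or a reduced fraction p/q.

1/4

Pairs whose geodesics pass through Wes — Nate–Simone: 1/4.
All other pairs contribute 0.
Summing the contributions gives betweenness(Wes) = 1/4.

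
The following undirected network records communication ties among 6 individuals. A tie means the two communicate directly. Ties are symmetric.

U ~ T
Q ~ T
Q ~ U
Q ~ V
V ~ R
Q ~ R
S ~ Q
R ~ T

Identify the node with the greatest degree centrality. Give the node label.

Degrees — Q:5, R:3, S:1, T:3, U:2, V:2.
The maximum is 5, attained only by Q.

Q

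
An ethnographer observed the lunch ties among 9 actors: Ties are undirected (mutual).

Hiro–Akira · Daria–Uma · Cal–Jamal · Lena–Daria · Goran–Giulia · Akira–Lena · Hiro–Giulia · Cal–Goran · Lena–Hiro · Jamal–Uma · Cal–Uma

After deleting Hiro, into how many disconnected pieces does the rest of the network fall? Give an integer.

1

Hiro's neighbors (Akira, Giulia, and Lena) remain reachable from one another through other ties, so the rest of the network stays in one piece.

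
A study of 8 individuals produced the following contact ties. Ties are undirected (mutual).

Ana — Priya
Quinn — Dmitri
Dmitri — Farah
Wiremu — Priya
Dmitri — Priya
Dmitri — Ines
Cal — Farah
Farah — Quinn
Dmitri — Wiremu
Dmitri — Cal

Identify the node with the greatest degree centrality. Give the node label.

Dmitri

Degrees — Ana:1, Cal:2, Dmitri:6, Farah:3, Ines:1, Priya:3, Quinn:2, Wiremu:2.
The maximum is 6, attained only by Dmitri.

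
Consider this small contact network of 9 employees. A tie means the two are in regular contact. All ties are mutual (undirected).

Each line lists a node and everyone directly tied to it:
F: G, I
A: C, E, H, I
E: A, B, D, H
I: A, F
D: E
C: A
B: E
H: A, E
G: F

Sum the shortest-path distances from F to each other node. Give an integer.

Distances from F: A:2, B:4, C:3, D:4, E:3, G:1, H:3, I:1.
Sum = 2 + 4 + 3 + 4 + 3 + 1 + 3 + 1 = 21.

21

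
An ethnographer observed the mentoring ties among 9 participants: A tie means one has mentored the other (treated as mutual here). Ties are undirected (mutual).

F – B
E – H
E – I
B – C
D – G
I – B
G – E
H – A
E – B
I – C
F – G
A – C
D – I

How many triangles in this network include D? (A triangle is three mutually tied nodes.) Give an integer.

D's neighbors are G and I, but none of them are tied to each other, so no triangle contains D.

0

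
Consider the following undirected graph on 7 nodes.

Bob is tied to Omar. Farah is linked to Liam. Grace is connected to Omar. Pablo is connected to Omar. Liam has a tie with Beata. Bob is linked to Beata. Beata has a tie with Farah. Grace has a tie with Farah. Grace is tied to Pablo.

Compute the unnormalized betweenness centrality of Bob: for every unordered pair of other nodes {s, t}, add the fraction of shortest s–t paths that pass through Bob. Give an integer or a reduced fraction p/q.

2

Pairs whose geodesics pass through Bob — Liam–Omar: 1/2; Beata–Omar: 1; Beata–Pablo: 1/2.
All other pairs contribute 0.
Summing the contributions gives betweenness(Bob) = 2.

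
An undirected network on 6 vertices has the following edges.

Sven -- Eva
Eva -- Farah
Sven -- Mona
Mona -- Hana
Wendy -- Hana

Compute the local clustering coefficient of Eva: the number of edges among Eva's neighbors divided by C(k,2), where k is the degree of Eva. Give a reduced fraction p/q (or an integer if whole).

0

Eva's neighbors: Farah and Sven (k = 2).
Possible neighbor pairs: C(2,2) = 1. Edges among them: none → e = 0.
Clustering(Eva) = 0/1.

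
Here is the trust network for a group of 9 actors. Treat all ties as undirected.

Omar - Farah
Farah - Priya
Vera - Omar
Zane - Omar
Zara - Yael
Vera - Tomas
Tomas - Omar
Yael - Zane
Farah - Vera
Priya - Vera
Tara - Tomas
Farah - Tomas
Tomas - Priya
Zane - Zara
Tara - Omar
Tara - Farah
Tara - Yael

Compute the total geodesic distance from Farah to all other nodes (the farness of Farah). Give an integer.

Distances from Farah: Omar:1, Priya:1, Tara:1, Tomas:1, Vera:1, Yael:2, Zane:2, Zara:3.
Sum = 1 + 1 + 1 + 1 + 1 + 2 + 2 + 3 = 12.

12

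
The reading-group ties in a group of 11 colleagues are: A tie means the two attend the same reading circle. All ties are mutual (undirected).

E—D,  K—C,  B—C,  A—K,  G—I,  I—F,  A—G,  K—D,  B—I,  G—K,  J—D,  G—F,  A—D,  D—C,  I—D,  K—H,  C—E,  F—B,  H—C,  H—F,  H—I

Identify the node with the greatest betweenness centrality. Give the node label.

D

Unnormalized betweenness of each node: A:11/12, B:7/6, C:409/60, D:293/20, E:0, F:41/30, G:41/15, H:2, I:389/60, J:0, K:73/15.
D has the largest value, 293/20, making it the main broker — the node through which the most shortest paths run.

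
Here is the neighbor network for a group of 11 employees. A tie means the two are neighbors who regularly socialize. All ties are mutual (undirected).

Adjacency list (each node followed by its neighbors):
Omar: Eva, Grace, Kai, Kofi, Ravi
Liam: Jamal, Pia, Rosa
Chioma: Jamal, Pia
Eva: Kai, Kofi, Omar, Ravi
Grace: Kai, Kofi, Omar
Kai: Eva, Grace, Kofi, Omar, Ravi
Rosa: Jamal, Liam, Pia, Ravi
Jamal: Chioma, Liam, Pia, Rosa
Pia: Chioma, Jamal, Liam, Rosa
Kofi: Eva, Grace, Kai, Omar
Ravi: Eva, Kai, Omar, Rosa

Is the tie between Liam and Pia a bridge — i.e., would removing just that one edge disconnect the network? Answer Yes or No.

No

Even without that edge, Liam still reaches Pia via Liam – Jamal – Pia, so the network stays connected. Not a bridge.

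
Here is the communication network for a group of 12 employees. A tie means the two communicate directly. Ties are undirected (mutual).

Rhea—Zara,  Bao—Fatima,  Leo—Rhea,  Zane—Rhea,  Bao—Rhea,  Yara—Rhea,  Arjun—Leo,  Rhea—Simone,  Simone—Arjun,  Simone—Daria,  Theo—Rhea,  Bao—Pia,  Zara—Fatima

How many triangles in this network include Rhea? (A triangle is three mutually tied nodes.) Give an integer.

Rhea's neighbors are Bao, Leo, Simone, Theo, Yara, Zane, and Zara, but none of them are tied to each other, so no triangle contains Rhea.

0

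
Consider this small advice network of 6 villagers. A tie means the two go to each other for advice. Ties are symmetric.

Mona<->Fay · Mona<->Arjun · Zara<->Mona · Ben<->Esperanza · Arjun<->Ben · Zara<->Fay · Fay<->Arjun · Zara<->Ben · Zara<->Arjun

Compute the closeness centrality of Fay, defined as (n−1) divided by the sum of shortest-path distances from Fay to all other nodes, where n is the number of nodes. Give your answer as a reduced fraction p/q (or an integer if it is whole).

5/8

Distances from Fay: Arjun:1, Ben:2, Esperanza:3, Mona:1, Zara:1. Sum = 8.
n = 6, so closeness = 5/8.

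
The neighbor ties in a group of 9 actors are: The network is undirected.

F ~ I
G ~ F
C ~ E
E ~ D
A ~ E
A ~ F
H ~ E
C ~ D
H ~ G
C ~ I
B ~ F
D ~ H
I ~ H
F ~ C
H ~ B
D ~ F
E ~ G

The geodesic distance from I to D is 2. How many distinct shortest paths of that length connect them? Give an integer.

3

The shortest distance is 2. The length-2 paths are: I–C–D; I–F–D; I–H–D.
That gives 3 distinct shortest paths.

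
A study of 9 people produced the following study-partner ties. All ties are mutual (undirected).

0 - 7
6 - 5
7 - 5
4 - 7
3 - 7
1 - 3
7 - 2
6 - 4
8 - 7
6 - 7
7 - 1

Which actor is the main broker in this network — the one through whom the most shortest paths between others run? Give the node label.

7

Unnormalized betweenness of each node: 0:0, 1:0, 2:0, 3:0, 4:0, 5:0, 6:1/2, 7:49/2, 8:0.
7 has the largest value, 49/2, making it the main broker — the node through which the most shortest paths run.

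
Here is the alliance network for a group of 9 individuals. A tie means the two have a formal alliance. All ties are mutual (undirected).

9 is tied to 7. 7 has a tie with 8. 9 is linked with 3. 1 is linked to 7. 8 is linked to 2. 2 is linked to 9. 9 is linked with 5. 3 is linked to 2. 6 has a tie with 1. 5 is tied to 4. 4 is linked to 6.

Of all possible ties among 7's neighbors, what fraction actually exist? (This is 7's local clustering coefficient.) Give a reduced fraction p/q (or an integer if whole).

0

7's neighbors: 1, 8, and 9 (k = 3).
Possible neighbor pairs: C(3,2) = 3. Edges among them: none → e = 0.
Clustering(7) = 0/3 = 0.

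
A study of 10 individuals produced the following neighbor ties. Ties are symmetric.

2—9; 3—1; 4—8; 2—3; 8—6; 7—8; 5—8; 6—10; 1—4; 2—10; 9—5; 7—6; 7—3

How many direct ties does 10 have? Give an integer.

2

10 is directly tied to 2 and 6. That is 2 neighbors, so the degree of 10 is 2.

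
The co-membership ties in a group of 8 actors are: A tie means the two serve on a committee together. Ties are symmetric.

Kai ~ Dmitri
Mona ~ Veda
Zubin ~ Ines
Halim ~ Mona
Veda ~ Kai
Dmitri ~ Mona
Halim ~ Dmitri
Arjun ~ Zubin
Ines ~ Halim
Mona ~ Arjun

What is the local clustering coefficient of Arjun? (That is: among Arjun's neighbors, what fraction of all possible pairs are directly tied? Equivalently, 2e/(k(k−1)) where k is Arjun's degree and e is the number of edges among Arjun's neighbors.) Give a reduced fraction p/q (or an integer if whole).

Arjun's neighbors: Mona and Zubin (k = 2).
Possible neighbor pairs: C(2,2) = 1. Edges among them: none → e = 0.
Clustering(Arjun) = 0/1.

0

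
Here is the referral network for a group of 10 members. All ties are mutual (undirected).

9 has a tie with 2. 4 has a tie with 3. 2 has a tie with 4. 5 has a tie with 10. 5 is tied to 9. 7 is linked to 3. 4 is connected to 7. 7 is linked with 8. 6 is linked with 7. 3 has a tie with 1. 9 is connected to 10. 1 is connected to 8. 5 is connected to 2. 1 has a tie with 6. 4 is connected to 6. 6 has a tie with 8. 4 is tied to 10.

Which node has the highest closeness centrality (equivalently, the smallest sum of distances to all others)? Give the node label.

4

Farness (sum of distances to all others) for each node — 1:21, 2:17, 3:17, 4:13, 5:22, 6:16, 7:16, 8:21, 9:22, 10:17.
The smallest farness is 13, for 4, so 4 has the highest closeness.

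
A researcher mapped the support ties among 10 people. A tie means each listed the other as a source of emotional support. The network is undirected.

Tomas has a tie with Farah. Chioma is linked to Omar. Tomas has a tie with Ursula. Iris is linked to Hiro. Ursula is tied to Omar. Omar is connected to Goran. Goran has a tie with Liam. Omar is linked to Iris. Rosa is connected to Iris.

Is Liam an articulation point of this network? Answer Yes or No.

Even without Liam, every remaining node can still reach every other (the residual graph is connected), so Liam is not a cut vertex.

No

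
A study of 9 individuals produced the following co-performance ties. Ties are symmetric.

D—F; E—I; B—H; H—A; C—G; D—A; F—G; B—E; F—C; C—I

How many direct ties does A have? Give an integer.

2

A is directly tied to D and H. That is 2 neighbors, so the degree of A is 2.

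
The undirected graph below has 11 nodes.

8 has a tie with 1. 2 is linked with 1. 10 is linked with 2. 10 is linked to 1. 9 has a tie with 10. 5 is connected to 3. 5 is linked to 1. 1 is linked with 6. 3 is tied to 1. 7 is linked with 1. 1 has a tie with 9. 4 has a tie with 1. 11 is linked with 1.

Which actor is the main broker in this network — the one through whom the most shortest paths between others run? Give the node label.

Unnormalized betweenness of each node: 1:83/2, 2:0, 3:0, 4:0, 5:0, 6:0, 7:0, 8:0, 9:0, 10:1/2, 11:0.
1 has the largest value, 83/2, making it the main broker — the node through which the most shortest paths run.

1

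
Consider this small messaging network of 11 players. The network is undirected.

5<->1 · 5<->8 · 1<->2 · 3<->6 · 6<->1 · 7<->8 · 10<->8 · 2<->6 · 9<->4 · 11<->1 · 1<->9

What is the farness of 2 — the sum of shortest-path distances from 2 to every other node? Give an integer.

Distances from 2: 1:1, 3:2, 4:3, 5:2, 6:1, 7:4, 8:3, 9:2, 10:4, 11:2.
Sum = 1 + 2 + 3 + 2 + 1 + 4 + 3 + 2 + 4 + 2 = 24.

24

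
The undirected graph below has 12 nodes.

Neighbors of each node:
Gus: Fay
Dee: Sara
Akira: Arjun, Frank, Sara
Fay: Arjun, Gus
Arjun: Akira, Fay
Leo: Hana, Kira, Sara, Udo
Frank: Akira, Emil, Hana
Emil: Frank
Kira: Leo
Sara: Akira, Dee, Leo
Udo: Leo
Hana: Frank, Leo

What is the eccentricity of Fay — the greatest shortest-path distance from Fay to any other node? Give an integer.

Distances from Fay: Akira:2, Arjun:1, Dee:4, Emil:4, Frank:3, Gus:1, Hana:4, Kira:5, Leo:4, Sara:3, Udo:5.
The largest is 5 (to Udo and Kira), so the eccentricity of Fay is 5.

5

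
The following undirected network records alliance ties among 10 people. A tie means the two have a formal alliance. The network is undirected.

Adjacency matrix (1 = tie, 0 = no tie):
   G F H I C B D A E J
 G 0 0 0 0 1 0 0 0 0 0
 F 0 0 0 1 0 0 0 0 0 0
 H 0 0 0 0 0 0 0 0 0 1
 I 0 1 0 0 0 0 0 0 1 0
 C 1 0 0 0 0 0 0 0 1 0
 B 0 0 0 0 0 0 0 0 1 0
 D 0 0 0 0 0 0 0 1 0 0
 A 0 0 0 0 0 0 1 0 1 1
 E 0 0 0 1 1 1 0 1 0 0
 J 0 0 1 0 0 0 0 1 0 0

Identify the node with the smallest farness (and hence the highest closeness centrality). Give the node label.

Farness (sum of distances to all others) for each node — A:17, B:23, C:21, D:25, E:15, F:29, G:29, H:31, I:21, J:23.
The smallest farness is 15, for E, so E has the highest closeness.

E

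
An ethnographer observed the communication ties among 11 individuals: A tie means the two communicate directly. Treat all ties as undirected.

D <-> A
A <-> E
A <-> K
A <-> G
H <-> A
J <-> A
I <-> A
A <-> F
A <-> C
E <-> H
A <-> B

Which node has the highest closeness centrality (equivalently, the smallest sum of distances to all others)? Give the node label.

A

Farness (sum of distances to all others) for each node — A:10, B:19, C:19, D:19, E:18, F:19, G:19, H:18, I:19, J:19, K:19.
The smallest farness is 10, for A, so A has the highest closeness.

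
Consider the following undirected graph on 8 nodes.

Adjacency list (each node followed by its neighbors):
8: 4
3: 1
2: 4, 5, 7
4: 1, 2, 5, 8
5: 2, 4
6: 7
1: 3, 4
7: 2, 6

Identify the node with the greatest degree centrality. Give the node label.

Degrees — 1:2, 2:3, 3:1, 4:4, 5:2, 6:1, 7:2, 8:1.
The maximum is 4, attained only by 4.

4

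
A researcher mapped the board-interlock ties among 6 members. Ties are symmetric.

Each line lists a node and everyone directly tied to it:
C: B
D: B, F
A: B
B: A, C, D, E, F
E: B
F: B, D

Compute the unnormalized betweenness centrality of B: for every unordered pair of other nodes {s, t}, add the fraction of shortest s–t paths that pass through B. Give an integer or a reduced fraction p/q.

Pairs whose geodesics pass through B — C–E: 1; C–F: 1; C–D: 1; C–A: 1; E–F: 1; E–D: 1; E–A: 1; F–A: 1; D–A: 1.
All other pairs contribute 0.
Summing the contributions gives betweenness(B) = 9.

9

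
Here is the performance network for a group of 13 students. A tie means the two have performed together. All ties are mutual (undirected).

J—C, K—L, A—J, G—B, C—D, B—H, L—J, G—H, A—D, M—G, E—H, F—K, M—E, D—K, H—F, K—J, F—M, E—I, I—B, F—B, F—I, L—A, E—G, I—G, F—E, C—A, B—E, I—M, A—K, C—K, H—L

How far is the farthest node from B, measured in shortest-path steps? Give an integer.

3

Distances from B: A:3, C:3, D:3, E:1, F:1, G:1, H:1, I:1, J:3, K:2, L:2, M:2.
The largest is 3 (to D, A, C, and J), so the eccentricity of B is 3.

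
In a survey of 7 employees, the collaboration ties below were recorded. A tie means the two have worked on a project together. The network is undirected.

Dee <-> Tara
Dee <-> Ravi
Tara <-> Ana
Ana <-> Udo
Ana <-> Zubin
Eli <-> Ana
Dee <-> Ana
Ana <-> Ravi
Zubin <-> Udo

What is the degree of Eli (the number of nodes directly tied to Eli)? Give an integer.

Eli is directly tied to Ana. That is 1 neighbor, so the degree of Eli is 1.

1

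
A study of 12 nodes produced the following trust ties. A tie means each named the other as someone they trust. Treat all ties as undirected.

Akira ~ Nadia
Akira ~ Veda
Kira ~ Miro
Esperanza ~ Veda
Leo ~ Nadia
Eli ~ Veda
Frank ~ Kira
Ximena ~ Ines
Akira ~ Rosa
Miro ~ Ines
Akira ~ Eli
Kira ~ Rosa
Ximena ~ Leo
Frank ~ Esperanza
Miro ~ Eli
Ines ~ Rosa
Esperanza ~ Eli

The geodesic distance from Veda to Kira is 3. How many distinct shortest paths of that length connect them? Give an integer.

3

The shortest distance is 3. The length-3 paths are: Veda–Akira–Rosa–Kira; Veda–Esperanza–Frank–Kira; Veda–Eli–Miro–Kira.
That gives 3 distinct shortest paths.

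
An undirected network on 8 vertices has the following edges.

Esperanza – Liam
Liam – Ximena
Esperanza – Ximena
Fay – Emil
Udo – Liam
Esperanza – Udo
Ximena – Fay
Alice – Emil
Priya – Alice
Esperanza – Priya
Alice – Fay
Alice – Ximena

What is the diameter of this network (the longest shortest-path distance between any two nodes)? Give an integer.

4

Eccentricity of each node (its greatest distance to any other): Alice:3, Emil:4, Esperanza:3, Fay:3, Liam:3, Priya:2, Udo:4, Ximena:2.
The maximum eccentricity is 4, realized for instance by the pair Udo–Emil via Udo – Esperanza – Ximena – Fay – Emil. So the diameter is 4.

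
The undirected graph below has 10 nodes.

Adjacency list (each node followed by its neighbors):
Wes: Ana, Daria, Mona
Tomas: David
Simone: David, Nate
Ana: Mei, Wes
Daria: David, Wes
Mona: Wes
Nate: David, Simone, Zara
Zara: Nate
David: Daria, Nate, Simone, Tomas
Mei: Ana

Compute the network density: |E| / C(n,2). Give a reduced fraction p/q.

There are 10 edges and 10 nodes, so the maximum possible is C(10,2) = 45.
Density = 10/45 = 2/9.

2/9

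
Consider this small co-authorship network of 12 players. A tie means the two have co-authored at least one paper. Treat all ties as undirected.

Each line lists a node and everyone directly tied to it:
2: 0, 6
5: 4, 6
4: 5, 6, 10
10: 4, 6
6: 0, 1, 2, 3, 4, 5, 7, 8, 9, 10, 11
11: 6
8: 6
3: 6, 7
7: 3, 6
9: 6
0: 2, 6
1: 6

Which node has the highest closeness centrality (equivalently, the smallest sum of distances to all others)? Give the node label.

Farness (sum of distances to all others) for each node — 0:20, 1:21, 2:20, 3:20, 4:19, 5:20, 6:11, 7:20, 8:21, 9:21, 10:20, 11:21.
The smallest farness is 11, for 6, so 6 has the highest closeness.

6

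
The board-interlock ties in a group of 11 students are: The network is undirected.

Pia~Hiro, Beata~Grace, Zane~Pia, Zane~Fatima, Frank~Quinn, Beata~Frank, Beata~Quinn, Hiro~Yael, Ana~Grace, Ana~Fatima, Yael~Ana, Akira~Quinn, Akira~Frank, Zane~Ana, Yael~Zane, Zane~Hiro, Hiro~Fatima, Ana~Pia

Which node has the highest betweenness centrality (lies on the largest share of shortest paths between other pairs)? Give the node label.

Unnormalized betweenness of each node: Akira:0, Ana:26, Beata:21, Fatima:3/2, Frank:4, Grace:24, Hiro:1, Pia:3/2, Quinn:4, Yael:3/2, Zane:5/2.
Ana has the largest value, 26, making it the main broker — the node through which the most shortest paths run.

Ana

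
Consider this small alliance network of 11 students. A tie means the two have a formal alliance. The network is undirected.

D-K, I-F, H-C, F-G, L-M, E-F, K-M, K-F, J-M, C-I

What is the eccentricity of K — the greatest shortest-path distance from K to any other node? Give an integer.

Distances from K: C:3, D:1, E:2, F:1, G:2, H:4, I:2, J:2, L:2, M:1.
The largest is 4 (to H), so the eccentricity of K is 4.

4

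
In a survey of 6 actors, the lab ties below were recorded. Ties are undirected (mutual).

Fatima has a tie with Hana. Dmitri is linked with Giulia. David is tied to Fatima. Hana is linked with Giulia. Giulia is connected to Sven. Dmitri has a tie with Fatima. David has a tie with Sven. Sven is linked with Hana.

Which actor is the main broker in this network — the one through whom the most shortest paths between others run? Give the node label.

Unnormalized betweenness of each node: David:1/2, Dmitri:1/2, Fatima:2, Giulia:3/2, Hana:1, Sven:3/2.
Fatima has the largest value, 2, making it the main broker — the node through which the most shortest paths run.

Fatima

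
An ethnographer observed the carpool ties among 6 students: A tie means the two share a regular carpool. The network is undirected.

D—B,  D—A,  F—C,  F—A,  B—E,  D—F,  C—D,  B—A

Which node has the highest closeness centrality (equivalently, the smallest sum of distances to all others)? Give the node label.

D

Farness (sum of distances to all others) for each node — A:7, B:7, C:9, D:6, E:11, F:8.
The smallest farness is 6, for D, so D has the highest closeness.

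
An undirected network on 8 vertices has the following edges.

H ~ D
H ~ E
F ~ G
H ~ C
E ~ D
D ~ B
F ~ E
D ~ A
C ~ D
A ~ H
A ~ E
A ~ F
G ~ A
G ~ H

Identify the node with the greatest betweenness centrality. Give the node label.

D

Unnormalized betweenness of each node: A:46/15, B:0, C:0, D:37/5, E:26/15, F:1/3, G:8/15, H:59/15.
D has the largest value, 37/5, making it the main broker — the node through which the most shortest paths run.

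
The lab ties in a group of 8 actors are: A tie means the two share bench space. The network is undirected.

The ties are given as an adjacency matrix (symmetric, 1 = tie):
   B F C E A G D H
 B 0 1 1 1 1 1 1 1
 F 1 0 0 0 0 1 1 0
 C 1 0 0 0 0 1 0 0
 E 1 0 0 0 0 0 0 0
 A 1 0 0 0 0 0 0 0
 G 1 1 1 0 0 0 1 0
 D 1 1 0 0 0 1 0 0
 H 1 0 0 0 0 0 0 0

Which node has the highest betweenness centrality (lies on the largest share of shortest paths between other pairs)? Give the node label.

Unnormalized betweenness of each node: A:0, B:16, C:0, D:0, E:0, F:0, G:1, H:0.
B has the largest value, 16, making it the main broker — the node through which the most shortest paths run.

B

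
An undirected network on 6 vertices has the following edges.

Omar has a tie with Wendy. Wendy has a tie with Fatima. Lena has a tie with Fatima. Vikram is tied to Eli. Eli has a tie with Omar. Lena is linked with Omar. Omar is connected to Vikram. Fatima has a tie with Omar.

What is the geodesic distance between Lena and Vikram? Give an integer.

2

One shortest route is Lena – Omar – Vikram, which uses 2 edges, and Lena and Vikram are not directly tied, so nothing shorter exists. So d(Lena,Vikram) = 2.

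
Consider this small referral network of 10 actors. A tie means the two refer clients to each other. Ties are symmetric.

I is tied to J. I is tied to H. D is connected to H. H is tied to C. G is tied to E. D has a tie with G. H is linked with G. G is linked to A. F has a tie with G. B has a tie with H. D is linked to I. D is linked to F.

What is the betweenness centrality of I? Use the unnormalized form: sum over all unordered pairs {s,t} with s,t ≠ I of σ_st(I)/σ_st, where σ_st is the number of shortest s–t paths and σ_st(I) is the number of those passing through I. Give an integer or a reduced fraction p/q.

8

Pairs whose geodesics pass through I — J–C: 1; J–G: 2/2; J–D: 1; J–H: 1; J–A: 2/2; J–F: 1; J–B: 1; J–E: 2/2.
All other pairs contribute 0.
Summing the contributions gives betweenness(I) = 8.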